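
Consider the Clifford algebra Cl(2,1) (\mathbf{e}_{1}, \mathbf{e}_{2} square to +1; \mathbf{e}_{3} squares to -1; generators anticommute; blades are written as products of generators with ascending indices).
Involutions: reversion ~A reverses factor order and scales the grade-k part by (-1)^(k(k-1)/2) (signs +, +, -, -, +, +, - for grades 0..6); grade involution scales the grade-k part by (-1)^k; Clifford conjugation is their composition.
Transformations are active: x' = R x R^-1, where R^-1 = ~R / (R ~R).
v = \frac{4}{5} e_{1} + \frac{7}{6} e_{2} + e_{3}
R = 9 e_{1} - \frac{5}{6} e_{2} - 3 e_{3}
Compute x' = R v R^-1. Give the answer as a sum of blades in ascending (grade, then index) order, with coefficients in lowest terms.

~R = 9 e_{1} - \frac{5}{6} e_{2} - 3 e_{3}, and R ~R = \frac{2617}{36}, so R^-1 = ~R / (\frac{2617}{36}).
R v = \frac{1661}{180} + \frac{67}{6} e_{1} e_{2} + \frac{57}{5} e_{1} e_{3} + \frac{8}{3} e_{2} e_{3}
Answer: \frac{3886}{2617} e_{1} - \frac{21641}{15702} e_{2} - \frac{23051}{13085} e_{3}


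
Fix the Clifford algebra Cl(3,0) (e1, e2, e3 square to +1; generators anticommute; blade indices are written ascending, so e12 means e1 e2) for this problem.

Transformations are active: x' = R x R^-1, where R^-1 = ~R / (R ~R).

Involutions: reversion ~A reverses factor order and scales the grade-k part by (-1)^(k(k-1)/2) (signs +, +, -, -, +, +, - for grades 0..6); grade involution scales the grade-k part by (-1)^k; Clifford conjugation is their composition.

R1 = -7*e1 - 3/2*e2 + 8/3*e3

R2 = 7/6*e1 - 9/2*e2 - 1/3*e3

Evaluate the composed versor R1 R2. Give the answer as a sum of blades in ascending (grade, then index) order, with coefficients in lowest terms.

Distribute over the terms of R1 (each basis-blade product reordered to ascending indices, repeated generators contracted through their squares):
(-7*e1) R2 = -49/6 + 63/2*e12 + 7/3*e13
(-3/2*e2) R2 = 27/4 + 7/4*e12 + 1/2*e23
(8/3*e3) R2 = -8/9 - 28/9*e13 + 12*e23
Summing the partial products and collecting blades:
Answer: -83/36 + 133/4*e12 - 7/9*e13 + 25/2*e23


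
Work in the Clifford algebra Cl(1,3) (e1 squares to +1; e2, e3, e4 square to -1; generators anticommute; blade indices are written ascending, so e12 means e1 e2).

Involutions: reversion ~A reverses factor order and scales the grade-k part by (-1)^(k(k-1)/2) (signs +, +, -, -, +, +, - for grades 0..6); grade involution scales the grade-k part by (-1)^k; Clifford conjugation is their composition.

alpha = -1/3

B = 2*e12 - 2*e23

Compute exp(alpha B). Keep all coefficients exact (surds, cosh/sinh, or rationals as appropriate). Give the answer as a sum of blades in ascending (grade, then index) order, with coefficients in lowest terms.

B^2 term by term: the squares give (2)^2*(e12)^2 + (-2)^2*(e23)^2 = 4*(+1) + 4*(-1) = 0 (each basis 2-blade squares to minus the product of its generators' squares); cross terms between blades sharing an index anticommute and cancel. So B^2 = 0.
B^2 = 0, so the series truncates immediately: exp(alpha B) = 1 + alpha B (parabolic case).
Answer: 1 - 2/3*e12 + 2/3*e23


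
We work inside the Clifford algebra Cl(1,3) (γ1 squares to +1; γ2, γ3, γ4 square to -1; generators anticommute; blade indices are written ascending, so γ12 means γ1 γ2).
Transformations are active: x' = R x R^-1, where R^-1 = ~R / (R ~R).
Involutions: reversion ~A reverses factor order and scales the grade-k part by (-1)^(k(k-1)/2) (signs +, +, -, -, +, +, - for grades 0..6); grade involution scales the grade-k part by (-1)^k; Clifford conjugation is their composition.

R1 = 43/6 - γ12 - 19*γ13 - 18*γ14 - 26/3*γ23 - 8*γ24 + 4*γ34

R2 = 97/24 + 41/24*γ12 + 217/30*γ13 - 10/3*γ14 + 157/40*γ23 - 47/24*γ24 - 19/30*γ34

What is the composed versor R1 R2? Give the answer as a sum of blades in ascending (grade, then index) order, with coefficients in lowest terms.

Distribute over the grade parts of R1 (each basis-blade product reordered to ascending indices, repeated generators contracted through their squares):
<R1>_0 (= 43/6) R2 = 4171/144 + 1763/144*γ12 + 9331/180*γ13 - 215/9*γ14 + 6751/240*γ23 - 2021/144*γ24 - 817/180*γ34
<R1>_2 (= -γ12 - 19*γ13 - 18*γ14 - 26/3*γ23 - 8*γ24 + 4*γ34) R2 = -6991/120 - 661/90*γ12 - 11329/180*γ13 - 2859/40*γ14 - 17047/360*γ23 - 10117/180*γ24 - 23219/180*γ34 - 4909/360*γ1234
Summing the partial products and collecting blades:
Answer: -21091/720 + 3527/720*γ12 - 111/10*γ13 - 34331/360*γ14 - 13841/720*γ23 - 50573/720*γ24 - 2003/15*γ34 - 4909/360*γ1234


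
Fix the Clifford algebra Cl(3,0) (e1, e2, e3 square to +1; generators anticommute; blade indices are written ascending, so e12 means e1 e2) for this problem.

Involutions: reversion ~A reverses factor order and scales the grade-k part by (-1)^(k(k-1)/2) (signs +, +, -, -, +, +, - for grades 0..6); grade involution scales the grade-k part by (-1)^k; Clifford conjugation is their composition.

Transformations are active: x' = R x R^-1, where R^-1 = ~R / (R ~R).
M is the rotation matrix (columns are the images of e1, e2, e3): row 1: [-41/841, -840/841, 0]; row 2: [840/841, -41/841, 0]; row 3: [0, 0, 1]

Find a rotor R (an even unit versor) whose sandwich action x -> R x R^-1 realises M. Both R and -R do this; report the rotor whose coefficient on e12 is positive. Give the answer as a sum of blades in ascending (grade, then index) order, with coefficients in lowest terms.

Method: write R = a + b12*e12 + b13*e13 + b23*e23 with a^2 + b12^2 + b13^2 + b23^2 = 1 (so R^-1 = ~R). Expanding the columns R e_j ~R gives tr M = 4a^2 - 1 and, from the antisymmetric part, M21 - M12 = -4a*b12, M13 - M31 = 4a*b13, M32 - M23 = -4a*b23.
Here tr M = 759/841, so a^2 = (1 + tr M)/4 = 400/841 and a = ±20/29. Taking a = 20/29: M21 - M12 = 1680/841, M13 - M31 = 0, M32 - M23 = 0, giving b12 = -21/29, b13 = 0, b23 = 0, i.e. R = 20/29 - 21/29*e12.
Its e12 coefficient is negative, so report the other preimage -R.
Answer: -20/29 + 21/29*e12. Key observation: the double cover Spin(3) -> SO(3) sends R and -R to the same matrix (trace 759/841 here), so the stated sign of the e12 coefficient is what selects one sheet.


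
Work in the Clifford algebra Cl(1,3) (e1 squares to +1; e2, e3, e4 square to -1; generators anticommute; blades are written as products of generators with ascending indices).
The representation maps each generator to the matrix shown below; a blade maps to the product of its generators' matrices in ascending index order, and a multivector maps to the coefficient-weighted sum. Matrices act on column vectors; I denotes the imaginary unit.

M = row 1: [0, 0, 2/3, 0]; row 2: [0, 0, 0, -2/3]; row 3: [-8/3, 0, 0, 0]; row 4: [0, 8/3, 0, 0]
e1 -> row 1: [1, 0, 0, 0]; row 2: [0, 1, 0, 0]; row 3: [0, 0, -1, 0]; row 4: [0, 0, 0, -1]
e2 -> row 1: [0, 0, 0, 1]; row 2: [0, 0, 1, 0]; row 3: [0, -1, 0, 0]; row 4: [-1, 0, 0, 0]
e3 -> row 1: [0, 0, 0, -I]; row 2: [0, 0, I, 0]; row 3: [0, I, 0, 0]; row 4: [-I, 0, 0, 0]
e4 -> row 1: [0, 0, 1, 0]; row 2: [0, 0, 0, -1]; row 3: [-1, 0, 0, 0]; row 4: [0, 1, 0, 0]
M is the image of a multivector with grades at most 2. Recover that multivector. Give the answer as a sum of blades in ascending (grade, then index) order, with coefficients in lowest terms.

Method: the blade images are trace-orthogonal — tr(rho(e_A) rho(e_B)^-1) = 4 if A = B and 0 otherwise — and rho(e_A)^-1 = (e_A)^2 * rho(e_A) with (e_A)^2 = +1 or -1, so the coefficient of e_A in the preimage is (e_A)^2 * tr(M rho(e_A))/4.
Nonzero projections over blades of grade <= 2: e4: (e4)^2 = -1, tr(M rho(e4)) = -20/3, coefficient 5/3; e1 e4: (e1 e4)^2 = +1, tr(M rho(e1 e4)) = -4, coefficient -1. Every other blade of grade <= 2 projects to 0.
Answer: 5/3*e4 - e1 e4


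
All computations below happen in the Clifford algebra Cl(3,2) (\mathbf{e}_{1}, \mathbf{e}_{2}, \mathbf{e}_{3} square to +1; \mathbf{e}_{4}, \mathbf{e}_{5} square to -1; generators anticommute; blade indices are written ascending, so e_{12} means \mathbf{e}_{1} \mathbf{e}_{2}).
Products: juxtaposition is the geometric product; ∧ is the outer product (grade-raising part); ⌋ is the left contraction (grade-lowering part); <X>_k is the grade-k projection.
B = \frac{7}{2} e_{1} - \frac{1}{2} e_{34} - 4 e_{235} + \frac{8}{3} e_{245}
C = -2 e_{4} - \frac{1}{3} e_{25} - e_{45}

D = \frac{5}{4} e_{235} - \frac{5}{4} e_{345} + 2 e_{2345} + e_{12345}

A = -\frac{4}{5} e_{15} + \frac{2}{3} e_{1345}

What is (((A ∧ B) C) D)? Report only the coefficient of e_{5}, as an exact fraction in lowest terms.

step 1: \frac{2}{5} e_{1345}
step 2: \frac{2}{5} e_{13} - \frac{4}{5} e_{135} - \frac{2}{15} e_{1234}
step 3: \frac{2}{15} e_{5} - e_{12} - e_{14} - \frac{4}{15} e_{15} + \frac{4}{5} e_{24} + \frac{8}{5} e_{124} - \frac{1}{3} e_{125} - \frac{1}{3} e_{145} + \frac{2}{5} e_{245} - \frac{4}{5} e_{1245}
Answer: \frac{2}{15}


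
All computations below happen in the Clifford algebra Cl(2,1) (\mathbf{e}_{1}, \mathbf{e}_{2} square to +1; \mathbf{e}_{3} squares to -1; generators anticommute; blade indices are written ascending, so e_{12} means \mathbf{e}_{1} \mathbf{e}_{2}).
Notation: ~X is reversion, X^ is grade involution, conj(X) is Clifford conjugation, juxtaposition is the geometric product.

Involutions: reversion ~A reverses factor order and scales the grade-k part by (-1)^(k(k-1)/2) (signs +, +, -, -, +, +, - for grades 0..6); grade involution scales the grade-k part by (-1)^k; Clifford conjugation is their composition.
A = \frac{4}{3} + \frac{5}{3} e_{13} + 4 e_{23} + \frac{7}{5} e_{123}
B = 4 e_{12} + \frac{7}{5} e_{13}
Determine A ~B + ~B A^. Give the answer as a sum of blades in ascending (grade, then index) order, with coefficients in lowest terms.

first term: -\frac{7}{3} + \frac{49}{25} e_{2} + \frac{28}{5} e_{3} + \frac{4}{15} e_{12} + \frac{212}{15} e_{13} - \frac{20}{3} e_{23}
second term: -\frac{7}{3} - \frac{49}{25} e_{2} - \frac{28}{5} e_{3} - \frac{164}{15} e_{12} - \frac{268}{15} e_{13} + \frac{20}{3} e_{23}
Answer: -\frac{14}{3} - \frac{32}{3} e_{12} - \frac{56}{15} e_{13}


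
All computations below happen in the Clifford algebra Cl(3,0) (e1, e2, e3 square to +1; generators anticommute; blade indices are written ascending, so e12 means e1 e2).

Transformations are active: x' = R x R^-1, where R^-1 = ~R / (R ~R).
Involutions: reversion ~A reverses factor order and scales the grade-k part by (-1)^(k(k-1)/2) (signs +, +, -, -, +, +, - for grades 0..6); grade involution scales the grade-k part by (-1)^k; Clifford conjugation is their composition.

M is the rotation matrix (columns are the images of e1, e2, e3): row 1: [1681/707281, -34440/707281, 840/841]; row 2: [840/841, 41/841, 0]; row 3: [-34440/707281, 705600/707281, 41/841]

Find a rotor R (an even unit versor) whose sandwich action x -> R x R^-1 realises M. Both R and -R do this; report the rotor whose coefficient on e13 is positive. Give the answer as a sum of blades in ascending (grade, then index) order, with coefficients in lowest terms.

Method: write R = a + b12*e12 + b13*e13 + b23*e23 with a^2 + b12^2 + b13^2 + b23^2 = 1 (so R^-1 = ~R). Expanding the columns R e_j ~R gives tr M = 4a^2 - 1 and, from the antisymmetric part, M21 - M12 = -4a*b12, M13 - M31 = 4a*b13, M32 - M23 = -4a*b23.
Here tr M = 70643/707281, so a^2 = (1 + tr M)/4 = 194481/707281 and a = ±441/841. Taking a = 441/841: M21 - M12 = 740880/707281, M13 - M31 = 740880/707281, M32 - M23 = 705600/707281, giving b12 = -420/841, b13 = 420/841, b23 = -400/841, i.e. R = 441/841 - 420/841*e12 + 420/841*e13 - 400/841*e23.
Its e13 coefficient is already positive.
Answer: 441/841 - 420/841*e12 + 420/841*e13 - 400/841*e23. Key observation: the double cover Spin(3) -> SO(3) sends R and -R to the same matrix (trace 70643/707281 here), so the stated sign of the e13 coefficient is what selects one sheet.


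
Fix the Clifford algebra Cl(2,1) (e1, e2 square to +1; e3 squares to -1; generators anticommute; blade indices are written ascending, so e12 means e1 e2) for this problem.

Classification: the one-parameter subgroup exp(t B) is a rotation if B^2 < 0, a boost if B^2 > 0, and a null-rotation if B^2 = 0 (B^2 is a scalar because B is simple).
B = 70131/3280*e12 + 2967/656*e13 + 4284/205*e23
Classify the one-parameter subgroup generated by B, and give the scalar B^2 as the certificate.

B^2 term by term: the squares give (70131/3280)^2*(e12)^2 + (2967/656)^2*(e13)^2 + (4284/205)^2*(e23)^2 = 4918357161/10758400*(-1) + 8803089/430336*(+1) + 18352656/42025*(+1) = 0 (each basis 2-blade squares to minus the product of its generators' squares); cross terms between blades sharing an index anticommute and cancel. So B^2 = 0.
Answer: null-rotation, certificate B^2 = 0. Key observation: B^2 = 0 is a conjugation invariant, so its sign decides the class regardless of the surface form of B.


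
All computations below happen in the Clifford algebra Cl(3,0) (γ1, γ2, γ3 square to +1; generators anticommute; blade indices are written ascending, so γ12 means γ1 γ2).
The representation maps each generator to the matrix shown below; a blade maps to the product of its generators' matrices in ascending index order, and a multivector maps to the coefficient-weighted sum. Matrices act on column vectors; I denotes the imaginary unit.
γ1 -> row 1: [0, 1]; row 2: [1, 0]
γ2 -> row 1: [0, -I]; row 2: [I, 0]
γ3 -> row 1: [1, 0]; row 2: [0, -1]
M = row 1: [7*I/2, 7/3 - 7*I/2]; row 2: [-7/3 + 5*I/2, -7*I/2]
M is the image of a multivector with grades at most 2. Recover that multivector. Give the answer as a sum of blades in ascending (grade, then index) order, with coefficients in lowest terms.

Method: 1, rho(γ1), rho(γ2), rho(γ3) form a trace-orthogonal basis of the 2x2 complex matrices (tr(X Y) = 2 if X = Y, else 0), so M = m0*1 + m1*rho(γ1) + m2*rho(γ2) + m3*rho(γ3) with m0 = tr(M)/2 = 0, m1 = tr(M rho(γ1))/2 = -I/2, m2 = tr(M rho(γ2))/2 = 3 + 7*I/3, m3 = tr(M rho(γ3))/2 = 7*I/2.
Multiplying table entries, the bivector images are rho(γ12) = I*rho(γ3), rho(γ13) = -I*rho(γ2), rho(γ23) = I*rho(γ1); with real blade coefficients the real parts of m0..m3 are the coefficients of 1, γ1, γ2, γ3 and the imaginary parts give the bivectors (γ23: Im m1, γ13: -Im m2, γ12: Im m3).
Answer: 3*γ2 + 7/2*γ12 - 7/3*γ13 - 1/2*γ23


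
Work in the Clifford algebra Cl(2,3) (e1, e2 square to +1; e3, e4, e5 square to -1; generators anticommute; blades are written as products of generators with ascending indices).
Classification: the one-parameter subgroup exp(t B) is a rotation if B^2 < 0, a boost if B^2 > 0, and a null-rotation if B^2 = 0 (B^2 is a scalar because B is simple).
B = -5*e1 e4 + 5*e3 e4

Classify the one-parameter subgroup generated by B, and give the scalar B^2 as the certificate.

B^2 term by term: the squares give (-5)^2*(e1 e4)^2 + (5)^2*(e3 e4)^2 = 25*(+1) + 25*(-1) = 0 (each basis 2-blade squares to minus the product of its generators' squares); cross terms between blades sharing an index anticommute and cancel. So B^2 = 0.
Answer: null-rotation, certificate B^2 = 0. Why this suffices: the scalar 0 survives any versor conjugation, so its sign alone determines the class however B is presented.


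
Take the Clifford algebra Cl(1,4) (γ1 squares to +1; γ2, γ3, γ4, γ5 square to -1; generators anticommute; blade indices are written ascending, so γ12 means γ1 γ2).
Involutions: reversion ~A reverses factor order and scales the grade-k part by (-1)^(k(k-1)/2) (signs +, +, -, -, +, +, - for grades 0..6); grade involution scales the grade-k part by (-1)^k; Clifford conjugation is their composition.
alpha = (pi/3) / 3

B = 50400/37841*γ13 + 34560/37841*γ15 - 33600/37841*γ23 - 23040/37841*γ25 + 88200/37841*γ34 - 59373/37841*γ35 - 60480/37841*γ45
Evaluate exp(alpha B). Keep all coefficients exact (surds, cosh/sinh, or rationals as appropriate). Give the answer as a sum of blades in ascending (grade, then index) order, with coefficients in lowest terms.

B^2 term by term: the squares give (50400/37841)^2*(γ13)^2 + (34560/37841)^2*(γ15)^2 + (-33600/37841)^2*(γ23)^2 + (-23040/37841)^2*(γ25)^2 + (88200/37841)^2*(γ34)^2 + (-59373/37841)^2*(γ35)^2 + (-60480/37841)^2*(γ45)^2 = 2540160000/1431941281*(+1) + 1194393600/1431941281*(+1) + 1128960000/1431941281*(-1) + 530841600/1431941281*(-1) + 7779240000/1431941281*(-1) + 3525153129/1431941281*(-1) + 3657830400/1431941281*(-1) = -9 (each basis 2-blade squares to minus the product of its generators' squares); cross terms between blades sharing an index anticommute and cancel; the commuting (index-disjoint) pairs give grade-4 terms 2*c*c'*(blade product), which cancel blade by blade — γ1235: 2322432000/1431941281 - 2322432000/1431941281 = 0; γ1345: -6096384000/1431941281 + 6096384000/1431941281 = 0; γ2345: 4064256000/1431941281 - 4064256000/1431941281 = 0 — confirming B is simple. So B^2 = -9.
B^2 = -9 — B^2 < 0, so the exponential closes trigonometrically: l = 3, alpha*l = pi/3, so exp(alpha B) = cos(pi/3) + (sin(pi/3)/3)*B = 1/2 + (sqrt(3)/6)*B.
Answer: 1/2 + 8400*sqrt(3)/37841*γ13 + 5760*sqrt(3)/37841*γ15 - 5600*sqrt(3)/37841*γ23 - 3840*sqrt(3)/37841*γ25 + 14700*sqrt(3)/37841*γ34 - 19791*sqrt(3)/75682*γ35 - 10080*sqrt(3)/37841*γ45


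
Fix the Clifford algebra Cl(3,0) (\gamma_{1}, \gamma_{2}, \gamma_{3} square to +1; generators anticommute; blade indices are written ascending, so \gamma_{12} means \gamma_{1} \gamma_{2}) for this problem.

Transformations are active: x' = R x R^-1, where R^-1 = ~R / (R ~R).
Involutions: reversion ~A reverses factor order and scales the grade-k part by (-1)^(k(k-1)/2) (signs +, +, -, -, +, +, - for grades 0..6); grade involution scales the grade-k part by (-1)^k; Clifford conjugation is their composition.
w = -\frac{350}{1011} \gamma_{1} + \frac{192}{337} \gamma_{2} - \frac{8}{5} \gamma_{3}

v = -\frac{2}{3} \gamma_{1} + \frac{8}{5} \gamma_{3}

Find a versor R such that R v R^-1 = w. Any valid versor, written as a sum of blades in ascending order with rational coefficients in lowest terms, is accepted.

Equal squares first: v^2 = w^2 = \frac{676}{225}. Then v + w = -\frac{1024}{1011} \gamma_{1} + \frac{192}{337} \gamma_{2} is a versor taking v to w, provided it is invertible.
Answer: -\frac{1024}{1011} \gamma_{1} + \frac{192}{337} \gamma_{2}


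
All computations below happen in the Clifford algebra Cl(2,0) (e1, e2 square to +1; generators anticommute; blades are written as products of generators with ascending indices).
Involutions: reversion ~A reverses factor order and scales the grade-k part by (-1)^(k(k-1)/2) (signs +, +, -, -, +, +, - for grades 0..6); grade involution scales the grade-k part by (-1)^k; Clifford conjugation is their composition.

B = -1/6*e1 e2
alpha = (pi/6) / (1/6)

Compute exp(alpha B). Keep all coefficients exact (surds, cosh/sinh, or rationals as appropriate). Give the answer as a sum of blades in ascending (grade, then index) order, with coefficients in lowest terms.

B^2 = (-1/6)^2*(e1 e2)^2 = 1/36*(-1) = -1/36 (a basis 2-blade squares to minus the product of its generators' squares).
B^2 = -1/36 — circular case — the even/odd split gives cos and sin: l = 1/6, alpha*l = pi/6, so exp(alpha B) = cos(pi/6) + (sin(pi/6)/(1/6))*B = sqrt(3)/2 + (3)*B.
Answer: sqrt(3)/2 - 1/2*e1 e2


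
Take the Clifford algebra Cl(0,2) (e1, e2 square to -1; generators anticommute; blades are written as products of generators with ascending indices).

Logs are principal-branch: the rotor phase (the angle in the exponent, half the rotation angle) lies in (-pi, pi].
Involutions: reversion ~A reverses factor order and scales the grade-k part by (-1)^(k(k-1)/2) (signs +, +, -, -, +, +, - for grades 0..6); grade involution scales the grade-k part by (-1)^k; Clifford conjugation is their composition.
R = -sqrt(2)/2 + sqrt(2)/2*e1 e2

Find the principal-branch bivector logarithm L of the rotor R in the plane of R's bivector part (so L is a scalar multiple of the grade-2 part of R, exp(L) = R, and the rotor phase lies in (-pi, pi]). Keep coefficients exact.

The scalar part of R is -sqrt(2)/2, which pins the rotor phase on the principal branch; dividing the bivector part by the sine of that phase recovers the unit plane, and L is the phase times that plane.
Concretely: cos(phase) = -sqrt(2)/2 gives phase = ±3*pi/4, and since phase/sin(phase) is even the sign is immaterial: L = (phase/sin(phase)) * <R>_2 = (3*sqrt(2)*pi/4) * <R>_2.
Answer: 3*pi/4*e1 e2


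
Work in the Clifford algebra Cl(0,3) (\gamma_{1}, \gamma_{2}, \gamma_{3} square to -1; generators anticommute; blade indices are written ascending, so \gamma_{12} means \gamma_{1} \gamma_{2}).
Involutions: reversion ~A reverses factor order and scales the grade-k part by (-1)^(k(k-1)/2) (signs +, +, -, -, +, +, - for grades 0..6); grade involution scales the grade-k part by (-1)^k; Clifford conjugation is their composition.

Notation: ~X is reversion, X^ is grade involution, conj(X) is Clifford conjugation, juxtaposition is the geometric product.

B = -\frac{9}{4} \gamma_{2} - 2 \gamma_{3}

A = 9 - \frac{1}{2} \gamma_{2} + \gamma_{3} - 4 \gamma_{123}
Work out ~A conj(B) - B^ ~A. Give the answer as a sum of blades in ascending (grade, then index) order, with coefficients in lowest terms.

first term: -\frac{7}{8} + \frac{81}{4} \gamma_{2} + 18 \gamma_{3} - 8 \gamma_{12} + 9 \gamma_{13} - \frac{13}{4} \gamma_{23}
second term: -\frac{7}{8} + \frac{81}{4} \gamma_{2} + 18 \gamma_{3} - 8 \gamma_{12} + 9 \gamma_{13} + \frac{13}{4} \gamma_{23}
Answer: -\frac{13}{2} \gamma_{23}


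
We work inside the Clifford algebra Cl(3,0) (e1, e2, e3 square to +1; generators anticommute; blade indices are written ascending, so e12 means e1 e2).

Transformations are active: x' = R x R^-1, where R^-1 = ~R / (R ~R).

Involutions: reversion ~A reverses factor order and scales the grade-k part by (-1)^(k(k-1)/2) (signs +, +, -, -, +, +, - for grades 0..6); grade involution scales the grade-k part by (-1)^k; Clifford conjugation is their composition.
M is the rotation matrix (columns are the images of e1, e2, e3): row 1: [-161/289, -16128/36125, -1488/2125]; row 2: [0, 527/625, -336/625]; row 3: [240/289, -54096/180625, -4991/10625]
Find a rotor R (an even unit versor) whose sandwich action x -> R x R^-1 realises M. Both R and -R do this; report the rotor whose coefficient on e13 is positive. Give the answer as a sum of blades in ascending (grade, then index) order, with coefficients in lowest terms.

Method: write R = a + b12*e12 + b13*e13 + b23*e23 with a^2 + b12^2 + b13^2 + b23^2 = 1 (so R^-1 = ~R). Expanding the columns R e_j ~R gives tr M = 4a^2 - 1 and, from the antisymmetric part, M21 - M12 = -4a*b12, M13 - M31 = 4a*b13, M32 - M23 = -4a*b23.
Here tr M = -33169/180625, so a^2 = (1 + tr M)/4 = 36864/180625 and a = ±192/425. Taking a = 192/425: M21 - M12 = 16128/36125, M13 - M31 = -55296/36125, M32 - M23 = 43008/180625, giving b12 = -21/85, b13 = -72/85, b23 = -56/425, i.e. R = 192/425 - 21/85*e12 - 72/85*e13 - 56/425*e23.
Its e13 coefficient is negative, so report the other preimage -R.
Answer: -192/425 + 21/85*e12 + 72/85*e13 + 56/425*e23. Uniqueness: Spin(3) -> SO(3) maps R and -R to the same rotation of trace -33169/180625; fixing the sign of the e13 coefficient removes the ambiguity.


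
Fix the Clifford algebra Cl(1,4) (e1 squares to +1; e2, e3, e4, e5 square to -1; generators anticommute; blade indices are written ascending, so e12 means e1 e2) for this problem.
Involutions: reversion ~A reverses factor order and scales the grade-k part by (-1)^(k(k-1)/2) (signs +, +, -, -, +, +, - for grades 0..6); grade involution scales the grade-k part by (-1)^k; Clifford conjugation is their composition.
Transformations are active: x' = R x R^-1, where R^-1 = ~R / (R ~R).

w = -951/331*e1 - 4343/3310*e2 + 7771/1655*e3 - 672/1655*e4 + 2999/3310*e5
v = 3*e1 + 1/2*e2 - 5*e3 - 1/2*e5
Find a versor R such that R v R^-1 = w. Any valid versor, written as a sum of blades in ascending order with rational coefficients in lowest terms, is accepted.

Sketch: the shared square -33/2 makes R = v + w = 42/331*e1 - 1344/1655*e2 - 504/1655*e3 - 672/1655*e4 + 672/1655*e5 the natural versor; its sandwich fixes that direction, negates (v - w)/2, and sends v to w.
Answer: 42/331*e1 - 1344/1655*e2 - 504/1655*e3 - 672/1655*e4 + 672/1655*e5


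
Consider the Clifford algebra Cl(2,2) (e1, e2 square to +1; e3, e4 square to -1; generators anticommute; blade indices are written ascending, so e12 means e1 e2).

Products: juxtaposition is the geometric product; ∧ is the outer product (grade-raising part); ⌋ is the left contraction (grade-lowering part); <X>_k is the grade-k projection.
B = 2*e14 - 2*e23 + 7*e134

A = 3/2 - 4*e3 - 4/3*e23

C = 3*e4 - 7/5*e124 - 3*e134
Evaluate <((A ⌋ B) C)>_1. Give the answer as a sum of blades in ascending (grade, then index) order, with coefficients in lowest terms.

step 1: 8/3 + 8*e2 - 25*e14 - 3*e23 + 21/2*e134
step 2: 63/2 + 75*e1 - 35*e2 - 75*e3 + 8*e4 - 63/2*e13 + 56/5*e14 + 147/10*e23 + 24*e24 - 191/15*e124 - 61/5*e134 - 9*e234 + 24*e1234
step 3: 75*e1 - 35*e2 - 75*e3 + 8*e4
Answer: 75*e1 - 35*e2 - 75*e3 + 8*e4


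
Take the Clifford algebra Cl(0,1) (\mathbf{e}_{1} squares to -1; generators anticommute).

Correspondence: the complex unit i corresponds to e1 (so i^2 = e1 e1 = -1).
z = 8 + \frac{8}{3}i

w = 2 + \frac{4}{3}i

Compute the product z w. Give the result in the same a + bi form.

In blades: z = 8 + \frac{8}{3} e_{1}, w = 2 + \frac{4}{3} e_{1}.
Distribute z over w term by term (generator squares from the signature, products reordered to ascending indices): (8)*w = 16 + \frac{32}{3} e_{1}; (\frac{8}{3} e_{1})*w = -\frac{32}{9} + \frac{16}{3} e_{1}.
Sum: \frac{112}{9} + 16 e_{1}; translating back through the correspondence:
Answer: \frac{112}{9} + 16i


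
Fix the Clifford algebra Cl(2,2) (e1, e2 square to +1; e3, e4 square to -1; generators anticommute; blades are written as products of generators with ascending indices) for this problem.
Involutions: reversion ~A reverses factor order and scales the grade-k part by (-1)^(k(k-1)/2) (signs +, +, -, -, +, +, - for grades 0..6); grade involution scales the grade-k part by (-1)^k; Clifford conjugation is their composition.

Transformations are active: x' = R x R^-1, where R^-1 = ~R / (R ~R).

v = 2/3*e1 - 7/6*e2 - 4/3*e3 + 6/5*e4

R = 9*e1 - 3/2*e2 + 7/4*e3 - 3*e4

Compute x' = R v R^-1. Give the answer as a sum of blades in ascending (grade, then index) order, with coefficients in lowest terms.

~R = 9*e1 - 3/2*e2 + 7/4*e3 - 3*e4, and R ~R = 1139/16, so R^-1 = ~R / (1139/16).
R v = 821/60 - 19/2*e1 e2 - 79/6*e1 e3 + 64/5*e1 e4 + 97/24*e2 e3 - 53/10*e2 e4 - 19/10*e3 e4
Answer: 47722/17085*e1 + 20161/34170*e2 + 34274/17085*e3 - 13402/5695*e4


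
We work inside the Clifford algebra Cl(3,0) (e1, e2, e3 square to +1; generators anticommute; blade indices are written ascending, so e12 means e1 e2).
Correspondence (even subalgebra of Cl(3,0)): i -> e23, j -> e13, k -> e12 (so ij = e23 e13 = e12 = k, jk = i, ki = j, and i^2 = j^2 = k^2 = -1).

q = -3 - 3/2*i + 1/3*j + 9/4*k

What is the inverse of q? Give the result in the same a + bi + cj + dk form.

In blades: q = -3 + 9/4*e12 + 1/3*e13 - 3/2*e23.
With qbar = -3 - 9/4*e12 - 1/3*e13 + 3/2*e23 (scalar fixed, mapped units negated), q qbar = 2365/144 (the sum of squared coefficients), so q^-1 = qbar / (2365/144) = -432/2365 - 324/2365*e12 - 48/2365*e13 + 216/2365*e23; translating back:
Answer: -432/2365 + 216/2365*i - 48/2365*j - 324/2365*k


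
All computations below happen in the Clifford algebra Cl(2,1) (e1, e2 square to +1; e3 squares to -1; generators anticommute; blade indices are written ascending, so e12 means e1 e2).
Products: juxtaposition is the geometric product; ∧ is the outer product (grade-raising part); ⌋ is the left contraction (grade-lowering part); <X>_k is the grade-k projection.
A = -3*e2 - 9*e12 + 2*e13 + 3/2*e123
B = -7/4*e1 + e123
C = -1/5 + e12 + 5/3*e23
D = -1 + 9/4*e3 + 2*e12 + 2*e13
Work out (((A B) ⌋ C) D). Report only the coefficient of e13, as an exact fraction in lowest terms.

step 1: 3/2 - 71/4*e2 + 25/2*e3 - 21/4*e12 + 3*e13 - 21/8*e23
step 2: 23/40 + 71/4*e1 + 125/6*e2 - 355/12*e3 + 3/2*e12 + 5/2*e23
step 3: 5039/80 - 1423/12*e1 + 217/24*e2 + 31861/480*e3 - 107/20*e12 + 2887/80*e13 + 331/8*e23 - 2339/24*e123
Answer: 2887/80


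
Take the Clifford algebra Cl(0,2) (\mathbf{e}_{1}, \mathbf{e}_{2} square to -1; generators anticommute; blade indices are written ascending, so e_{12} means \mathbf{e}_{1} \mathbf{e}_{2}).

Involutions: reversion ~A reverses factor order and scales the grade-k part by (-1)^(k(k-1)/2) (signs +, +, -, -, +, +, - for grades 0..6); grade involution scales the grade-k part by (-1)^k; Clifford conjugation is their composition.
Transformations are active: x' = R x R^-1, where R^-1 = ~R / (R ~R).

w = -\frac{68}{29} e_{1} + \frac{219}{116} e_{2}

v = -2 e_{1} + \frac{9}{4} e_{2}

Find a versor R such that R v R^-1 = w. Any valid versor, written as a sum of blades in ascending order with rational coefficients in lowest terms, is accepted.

Construction: equal norms (both -\frac{145}{16}) license R = v + w = -\frac{126}{29} e_{1} + \frac{120}{29} e_{2} — nothing changes along that direction, while (v - w)/2 changes sign, so v maps onto w.
Answer: -\frac{126}{29} e_{1} + \frac{120}{29} e_{2}


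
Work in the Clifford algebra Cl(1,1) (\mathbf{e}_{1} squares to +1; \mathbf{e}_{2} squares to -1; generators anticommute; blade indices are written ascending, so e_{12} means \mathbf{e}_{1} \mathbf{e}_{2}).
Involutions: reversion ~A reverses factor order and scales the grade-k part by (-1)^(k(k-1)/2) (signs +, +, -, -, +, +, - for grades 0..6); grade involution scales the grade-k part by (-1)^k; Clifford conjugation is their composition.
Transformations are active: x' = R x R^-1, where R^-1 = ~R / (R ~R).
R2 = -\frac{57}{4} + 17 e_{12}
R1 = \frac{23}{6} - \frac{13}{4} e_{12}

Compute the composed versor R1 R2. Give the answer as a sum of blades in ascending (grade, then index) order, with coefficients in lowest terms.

Distribute over the terms of R1 (each basis-blade product reordered to ascending indices, repeated generators contracted through their squares):
(\frac{23}{6}) R2 = -\frac{437}{8} + \frac{391}{6} e_{12}
(-\frac{13}{4} e_{12}) R2 = -\frac{221}{4} + \frac{741}{16} e_{12}
Summing the partial products and collecting blades:
Answer: -\frac{879}{8} + \frac{5351}{48} e_{12}


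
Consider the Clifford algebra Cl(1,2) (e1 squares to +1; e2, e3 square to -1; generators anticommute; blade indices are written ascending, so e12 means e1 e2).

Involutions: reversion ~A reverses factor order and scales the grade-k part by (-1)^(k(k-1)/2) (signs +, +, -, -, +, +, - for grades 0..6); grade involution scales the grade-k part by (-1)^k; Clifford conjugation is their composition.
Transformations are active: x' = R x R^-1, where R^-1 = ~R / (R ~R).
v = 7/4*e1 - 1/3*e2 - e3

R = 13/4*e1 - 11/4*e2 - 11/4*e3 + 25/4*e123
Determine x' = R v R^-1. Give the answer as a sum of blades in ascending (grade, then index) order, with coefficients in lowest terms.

~R = 13/4*e1 - 11/4*e2 - 11/4*e3 - 25/4*e123, and R ~R = 69/2, so R^-1 = ~R / (69/2).
R v = 97/48 + 479/48*e12 - 25/48*e13 + 613/48*e23
Answer: 5395/1656*e1 - 49/276*e2 - 4865/1656*e3


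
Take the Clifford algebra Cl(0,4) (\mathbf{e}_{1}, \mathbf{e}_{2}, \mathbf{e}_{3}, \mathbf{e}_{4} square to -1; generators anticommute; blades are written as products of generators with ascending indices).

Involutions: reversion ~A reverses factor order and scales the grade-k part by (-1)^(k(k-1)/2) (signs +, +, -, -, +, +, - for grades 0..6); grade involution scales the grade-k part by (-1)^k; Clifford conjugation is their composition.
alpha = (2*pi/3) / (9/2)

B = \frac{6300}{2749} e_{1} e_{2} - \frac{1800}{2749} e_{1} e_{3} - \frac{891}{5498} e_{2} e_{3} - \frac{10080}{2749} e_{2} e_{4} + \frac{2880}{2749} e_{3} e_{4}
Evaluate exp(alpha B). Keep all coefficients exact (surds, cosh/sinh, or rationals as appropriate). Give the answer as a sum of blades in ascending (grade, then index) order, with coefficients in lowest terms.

B^2 term by term: the squares give (\frac{6300}{2749})^2*(e_{1} e_{2})^2 + (-\frac{1800}{2749})^2*(e_{1} e_{3})^2 + (-\frac{891}{5498})^2*(e_{2} e_{3})^2 + (-\frac{10080}{2749})^2*(e_{2} e_{4})^2 + (\frac{2880}{2749})^2*(e_{3} e_{4})^2 = \frac{39690000}{7557001}*(-1) + \frac{3240000}{7557001}*(-1) + \frac{793881}{30228004}*(-1) + \frac{101606400}{7557001}*(-1) + \frac{8294400}{7557001}*(-1) = -\frac{81}{4} (each basis 2-blade squares to minus the product of its generators' squares); cross terms between blades sharing an index anticommute and cancel; the commuting (index-disjoint) pairs give grade-4 terms 2*c*c'*(blade product), which cancel blade by blade — e_{1} e_{2} e_{3} e_{4}: \frac{36288000}{7557001} - \frac{36288000}{7557001} = 0 — confirming B is simple. So B^2 = -\frac{81}{4}.
B^2 = -\frac{81}{4} — since the square is negative, the closed form is circular: l = \frac{9}{2}, alpha*l = \frac{2 \pi}{3}, so exp(alpha B) = cos(\frac{2 \pi}{3}) + (sin(\frac{2 \pi}{3})/(\frac{9}{2}))*B = - \frac{1}{2} + (\frac{\sqrt{3}}{9})*B.
Answer: - \frac{1}{2} + \frac{700 \sqrt{3}}{2749} e_{1} e_{2} - \frac{200 \sqrt{3}}{2749} e_{1} e_{3} - \frac{99 \sqrt{3}}{5498} e_{2} e_{3} - \frac{1120 \sqrt{3}}{2749} e_{2} e_{4} + \frac{320 \sqrt{3}}{2749} e_{3} e_{4}


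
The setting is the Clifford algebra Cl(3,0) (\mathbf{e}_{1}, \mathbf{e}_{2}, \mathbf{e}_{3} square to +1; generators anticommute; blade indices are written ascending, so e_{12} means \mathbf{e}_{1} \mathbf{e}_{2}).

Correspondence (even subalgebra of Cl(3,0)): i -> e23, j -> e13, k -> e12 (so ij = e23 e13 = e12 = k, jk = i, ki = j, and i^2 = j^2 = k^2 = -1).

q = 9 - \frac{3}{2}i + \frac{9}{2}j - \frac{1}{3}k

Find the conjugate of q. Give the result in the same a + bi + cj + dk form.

In blades: q = 9 - \frac{1}{3} e_{12} + \frac{9}{2} e_{13} - \frac{3}{2} e_{23}.
Quaternion conjugation is reversion on the even subalgebra: the scalar is fixed and every grade-2 blade flips sign, giving 9 + \frac{1}{3} e_{12} - \frac{9}{2} e_{13} + \frac{3}{2} e_{23}; translating back:
Answer: 9 + \frac{3}{2}i - \frac{9}{2}j + \frac{1}{3}k


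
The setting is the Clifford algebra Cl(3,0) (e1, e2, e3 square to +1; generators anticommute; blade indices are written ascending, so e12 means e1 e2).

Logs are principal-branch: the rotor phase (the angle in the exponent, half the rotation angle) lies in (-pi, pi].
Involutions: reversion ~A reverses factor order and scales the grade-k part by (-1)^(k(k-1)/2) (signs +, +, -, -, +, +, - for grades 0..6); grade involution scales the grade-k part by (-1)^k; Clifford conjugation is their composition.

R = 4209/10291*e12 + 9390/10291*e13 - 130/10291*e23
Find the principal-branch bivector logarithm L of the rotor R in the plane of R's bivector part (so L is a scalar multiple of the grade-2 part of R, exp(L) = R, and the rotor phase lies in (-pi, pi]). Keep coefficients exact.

The scalar part of R is 0, so the principal-branch rotor phase is pinned; divide the bivector part by its sine to get the unit plane — L is the phase times that plane.
Concretely: cos(phase) = 0 gives phase = ±pi/2, and since phase/sin(phase) is even the sign is immaterial: L = (phase/sin(phase)) * <R>_2 = (pi/2) * <R>_2.
Answer: 4209*pi/20582*e12 + 4695*pi/10291*e13 - 65*pi/10291*e23


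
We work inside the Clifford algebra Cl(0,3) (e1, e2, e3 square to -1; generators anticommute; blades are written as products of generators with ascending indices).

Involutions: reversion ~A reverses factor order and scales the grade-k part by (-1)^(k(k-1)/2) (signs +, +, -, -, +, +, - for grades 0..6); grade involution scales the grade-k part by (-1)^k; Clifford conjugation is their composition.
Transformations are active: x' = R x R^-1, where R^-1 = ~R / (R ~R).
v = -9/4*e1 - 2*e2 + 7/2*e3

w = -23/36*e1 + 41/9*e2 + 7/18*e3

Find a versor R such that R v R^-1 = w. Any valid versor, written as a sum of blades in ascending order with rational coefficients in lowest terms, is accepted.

Since q(v) = q(w) = -341/16, the sum R = v + w = -26/9*e1 + 23/9*e2 + 35/9*e3 does the job whenever invertible.
Answer: -26/9*e1 + 23/9*e2 + 35/9*e3


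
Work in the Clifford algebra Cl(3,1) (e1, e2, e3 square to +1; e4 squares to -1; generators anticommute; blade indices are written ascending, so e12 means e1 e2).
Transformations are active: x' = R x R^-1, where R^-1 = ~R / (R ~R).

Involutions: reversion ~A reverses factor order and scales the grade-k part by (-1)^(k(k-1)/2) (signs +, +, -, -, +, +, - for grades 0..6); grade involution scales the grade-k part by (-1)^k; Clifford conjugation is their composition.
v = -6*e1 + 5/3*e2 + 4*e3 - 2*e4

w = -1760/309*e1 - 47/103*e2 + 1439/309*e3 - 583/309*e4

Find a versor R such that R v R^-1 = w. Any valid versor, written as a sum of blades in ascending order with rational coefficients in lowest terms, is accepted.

The midline construction: v and w both square to 457/9, so reflecting in their sum -3614/309*e1 + 374/309*e2 + 2675/309*e3 - 1201/309*e4 exchanges them.
Answer: -3614/309*e1 + 374/309*e2 + 2675/309*e3 - 1201/309*e4


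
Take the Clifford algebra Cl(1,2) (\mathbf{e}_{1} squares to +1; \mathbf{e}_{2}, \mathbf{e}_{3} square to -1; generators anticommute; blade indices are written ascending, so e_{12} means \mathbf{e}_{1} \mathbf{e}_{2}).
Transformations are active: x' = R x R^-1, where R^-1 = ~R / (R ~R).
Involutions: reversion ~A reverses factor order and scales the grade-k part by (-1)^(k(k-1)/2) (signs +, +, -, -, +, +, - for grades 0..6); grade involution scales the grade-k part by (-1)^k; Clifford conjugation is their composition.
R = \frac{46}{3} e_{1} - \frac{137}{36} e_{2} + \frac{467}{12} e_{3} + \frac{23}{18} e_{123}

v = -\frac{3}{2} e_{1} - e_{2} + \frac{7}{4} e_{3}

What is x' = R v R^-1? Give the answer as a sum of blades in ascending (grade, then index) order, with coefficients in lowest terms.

~R = \frac{46}{3} e_{1} - \frac{137}{36} e_{2} + \frac{467}{12} e_{3} - \frac{23}{18} e_{123}, and R ~R = -\frac{279125}{216}, so R^-1 = ~R / (-\frac{279125}{216}).
R v = -\frac{13667}{144} - \frac{419}{18} e_{12} + \frac{6043}{72} e_{13} + \frac{4369}{144} e_{23}
Answer: \frac{88339}{23925} e_{1} + \frac{8773}{31900} e_{2} + \frac{37519}{9570} e_{3}


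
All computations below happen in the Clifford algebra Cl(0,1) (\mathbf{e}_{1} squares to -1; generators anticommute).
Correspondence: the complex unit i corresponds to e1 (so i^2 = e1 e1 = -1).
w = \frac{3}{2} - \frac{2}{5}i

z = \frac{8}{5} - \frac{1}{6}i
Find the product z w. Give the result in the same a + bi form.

In blades: z = \frac{8}{5} - \frac{1}{6} e_{1}, w = \frac{3}{2} - \frac{2}{5} e_{1}.
Distribute z over w term by term (generator squares from the signature, products reordered to ascending indices): (\frac{8}{5})*w = \frac{12}{5} - \frac{16}{25} e_{1}; (-\frac{1}{6} e_{1})*w = -\frac{1}{15} - \frac{1}{4} e_{1}.
Sum: \frac{7}{3} - \frac{89}{100} e_{1}; translating back through the correspondence:
Answer: \frac{7}{3} - \frac{89}{100}i


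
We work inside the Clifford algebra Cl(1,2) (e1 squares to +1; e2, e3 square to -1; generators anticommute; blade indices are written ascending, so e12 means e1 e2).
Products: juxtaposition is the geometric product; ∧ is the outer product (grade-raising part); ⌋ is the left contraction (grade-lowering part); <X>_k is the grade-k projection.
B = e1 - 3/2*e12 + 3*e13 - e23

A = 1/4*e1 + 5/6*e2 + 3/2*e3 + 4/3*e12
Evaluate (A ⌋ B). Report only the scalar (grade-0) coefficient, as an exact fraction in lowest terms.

step 1: -7/4 + 13/4*e1 - 15/8*e2 + 19/12*e3
Answer: -7/4


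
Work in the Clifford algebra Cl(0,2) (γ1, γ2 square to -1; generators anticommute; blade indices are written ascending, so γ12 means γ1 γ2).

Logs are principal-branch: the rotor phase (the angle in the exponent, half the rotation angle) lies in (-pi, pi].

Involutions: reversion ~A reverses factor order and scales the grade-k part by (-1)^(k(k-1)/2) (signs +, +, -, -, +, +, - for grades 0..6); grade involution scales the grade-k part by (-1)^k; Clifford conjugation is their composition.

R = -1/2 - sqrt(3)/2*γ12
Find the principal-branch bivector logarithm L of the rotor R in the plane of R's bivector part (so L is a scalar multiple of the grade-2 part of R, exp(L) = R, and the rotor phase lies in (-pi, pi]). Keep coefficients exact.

The scalar part of R is -1/2, which pins the rotor phase on the principal branch; dividing the bivector part by the sine of that phase recovers the unit plane, and L is the phase times that plane.
Concretely: cos(phase) = -1/2 gives phase = ±2*pi/3, and since phase/sin(phase) is even the sign is immaterial: L = (phase/sin(phase)) * <R>_2 = (4*sqrt(3)*pi/9) * <R>_2.
Answer: -2*pi/3*γ12
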